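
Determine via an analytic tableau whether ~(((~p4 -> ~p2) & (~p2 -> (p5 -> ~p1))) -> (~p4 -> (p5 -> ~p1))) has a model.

Unsatisfiable

Initial set: {~(((~p4 -> ~p2) & (~p2 -> (p5 -> ~p1))) -> (~p4 -> (p5 -> ~p1)))}.
~(((~p4 -> ~p2) & (~p2 -> (p5 -> ~p1))) -> (~p4 -> (p5 -> ~p1))): α-rule — add ((~p4 -> ~p2) & (~p2 -> (p5 -> ~p1))), ~(~p4 -> (p5 -> ~p1)).
((~p4 -> ~p2) & (~p2 -> (p5 -> ~p1))): α-rule — add (~p4 -> ~p2), (~p2 -> (p5 -> ~p1)).
~(~p4 -> (p5 -> ~p1)): α-rule — add ~p4, ~(p5 -> ~p1).
~(p5 -> ~p1): α-rule — add p5, ~~p1.
(~p4 -> ~p2): β-rule — branch into ~~p4  //  ~p2.
  branch 1 (add ~~p4):
    × closes — contains both p4 and ~p4.
  branch 2 (add ~p2):
    (~p2 -> (p5 -> ~p1)): β-rule — branch into ~~p2  //  (p5 -> ~p1).
      branch 2.1 (add ~~p2):
        × closes — contains both p2 and ~p2.
      branch 2.2 (add (p5 -> ~p1)):
        (p5 -> ~p1): β-rule — branch into ~p5  //  ~p1.
          branch 2.2.1 (add ~p5):
            × closes — contains both p5 and ~p5.
          branch 2.2.2 (add ~p1):
            × closes — contains both p1 and ~p1.
All 4 branches close.
Every branch closed; the formula is unsatisfiable.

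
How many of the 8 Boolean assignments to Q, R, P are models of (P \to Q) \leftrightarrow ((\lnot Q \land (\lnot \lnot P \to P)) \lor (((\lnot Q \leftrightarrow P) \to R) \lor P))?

Initial set: {((P \to Q) \leftrightarrow ((\lnot Q \land (\lnot \lnot P \to P)) \lor (((\lnot Q \leftrightarrow P) \to R) \lor P)))}.
((P \to Q) \leftrightarrow ((\lnot Q \land (\lnot \lnot P \to P)) \lor (((\lnot Q \leftrightarrow P) \to R) \lor P))): β-rule — branch into (P \to Q), ((\lnot Q \land (\lnot \lnot P \to P)) \lor (((\lnot Q \leftrightarrow P) \to R) \lor P))  //  \lnot (P \to Q), \lnot ((\lnot Q \land (\lnot \lnot P \to P)) \lor (((\lnot Q \leftrightarrow P) \to R) \lor P)).
  branch 1 (add (P \to Q), ((\lnot Q \land (\lnot \lnot P \to P)) \lor (((\lnot Q \leftrightarrow P) \to R) \lor P))):
    (P \to Q): β-rule — branch into \lnot P  //  Q.
      branch 1.1 (add \lnot P):
        ((\lnot Q \land (\lnot \lnot P \to P)) \lor (((\lnot Q \leftrightarrow P) \to R) \lor P)): β-rule — branch into (\lnot Q \land (\lnot \lnot P \to P))  //  (((\lnot Q \leftrightarrow P) \to R) \lor P).
          branch 1.1.1 (add (\lnot Q \land (\lnot \lnot P \to P))):
            (\lnot Q \land (\lnot \lnot P \to P)): α-rule — add \lnot Q, (\lnot \lnot P \to P).
            (\lnot \lnot P \to P): β-rule — branch into \lnot \lnot \lnot P  //  P.
              branch 1.1.1.1 (add \lnot \lnot \lnot P):
                \lnot \lnot \lnot P: drop double negation, giving \lnot P.
                ○ open, literals {P=F, Q=F}.
              branch 1.1.1.2 (add P):
                × closes — contains both P and \lnot P.
          branch 1.1.2 (add (((\lnot Q \leftrightarrow P) \to R) \lor P)):
            (((\lnot Q \leftrightarrow P) \to R) \lor P): β-rule — branch into ((\lnot Q \leftrightarrow P) \to R)  //  P.
              branch 1.1.2.1 (add ((\lnot Q \leftrightarrow P) \to R)):
                ((\lnot Q \leftrightarrow P) \to R): β-rule — branch into \lnot (\lnot Q \leftrightarrow P)  //  R.
                  branch 1.1.2.1.1 (add \lnot (\lnot Q \leftrightarrow P)):
                    \lnot (\lnot Q \leftrightarrow P): β-rule — branch into \lnot Q, \lnot P  //  \lnot \lnot Q, P.
                      branch 1.1.2.1.1.1 (add \lnot Q, \lnot P):
                        ○ open, literals {P=F, Q=F}.
                      branch 1.1.2.1.1.2 (add \lnot \lnot Q, P):
                        × closes — contains both P and \lnot P.
                  branch 1.1.2.1.2 (add R):
                    ○ open, literals {P=F, R=T}.
              branch 1.1.2.2 (add P):
                × closes — contains both P and \lnot P.
      branch 1.2 (add Q):
        ((\lnot Q \land (\lnot \lnot P \to P)) \lor (((\lnot Q \leftrightarrow P) \to R) \lor P)): β-rule — branch into (\lnot Q \land (\lnot \lnot P \to P))  //  (((\lnot Q \leftrightarrow P) \to R) \lor P).
          branch 1.2.1 (add (\lnot Q \land (\lnot \lnot P \to P))):
            (\lnot Q \land (\lnot \lnot P \to P)): α-rule — add \lnot Q, (\lnot \lnot P \to P).
            × closes — contains both Q and \lnot Q.
          branch 1.2.2 (add (((\lnot Q \leftrightarrow P) \to R) \lor P)):
            (((\lnot Q \leftrightarrow P) \to R) \lor P): β-rule — branch into ((\lnot Q \leftrightarrow P) \to R)  //  P.
              branch 1.2.2.1 (add ((\lnot Q \leftrightarrow P) \to R)):
                ((\lnot Q \leftrightarrow P) \to R): β-rule — branch into \lnot (\lnot Q \leftrightarrow P)  //  R.
                  branch 1.2.2.1.1 (add \lnot (\lnot Q \leftrightarrow P)):
                    \lnot (\lnot Q \leftrightarrow P): β-rule — branch into \lnot Q, \lnot P  //  \lnot \lnot Q, P.
                      branch 1.2.2.1.1.1 (add \lnot Q, \lnot P):
                        × closes — contains both Q and \lnot Q.
                      branch 1.2.2.1.1.2 (add \lnot \lnot Q, P):
                        ○ open, literals {P=T, Q=T}.
                  branch 1.2.2.1.2 (add R):
                    ○ open, literals {Q=T, R=T}.
              branch 1.2.2.2 (add P):
                ○ open, literals {P=T, Q=T}.
  branch 2 (add \lnot (P \to Q), \lnot ((\lnot Q \land (\lnot \lnot P \to P)) \lor (((\lnot Q \leftrightarrow P) \to R) \lor P))):
    \lnot (P \to Q): α-rule — add P, \lnot Q.
    \lnot ((\lnot Q \land (\lnot \lnot P \to P)) \lor (((\lnot Q \leftrightarrow P) \to R) \lor P)): α-rule — add \lnot (\lnot Q \land (\lnot \lnot P \to P)), \lnot (((\lnot Q \leftrightarrow P) \to R) \lor P).
    \lnot (((\lnot Q \leftrightarrow P) \to R) \lor P): α-rule — add \lnot ((\lnot Q \leftrightarrow P) \to R), \lnot P.
    × closes — contains both P and \lnot P.
6 branches closed, 6 open.
Each open branch fixes some atoms; the unmentioned ones are free. Counting distinct full assignments: branch {P=F, Q=F} (R) contributes 2 new; branch {P=F, Q=F} (R) contributes 0 new; branch {P=F, R=T} (Q) contributes 1 new; branch {P=T, Q=T} (R) contributes 2 new; branch {Q=T, R=T} (P) contributes 0 new; branch {P=T, Q=T} (R) contributes 0 new. Total: 5.

5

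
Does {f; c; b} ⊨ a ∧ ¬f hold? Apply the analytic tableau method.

Initial set: {T f; T c; T b; F (a ∧ ¬f)}.
F (a ∧ ¬f): β-rule — branch into F a  //  F ¬f.
  branch 1 (add F a):
    ○ open, literals {a=false, b=true, c=true, f=true}.
  branch 2 (add F ¬f):
    ○ open, literals {b=true, c=true, f=true}.
0 branches closed, 2 open.
An open branch gives a countermodel: a=false, b=true, c=true, f=true (unmentioned atoms arbitrary); the premises hold there but the conclusion fails.

No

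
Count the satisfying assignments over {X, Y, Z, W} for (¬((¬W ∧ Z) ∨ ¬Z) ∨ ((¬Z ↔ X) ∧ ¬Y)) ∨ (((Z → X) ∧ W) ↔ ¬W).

7

Initial set: {((¬((¬W ∧ Z) ∨ ¬Z) ∨ ((¬Z ↔ X) ∧ ¬Y)) ∨ (((Z → X) ∧ W) ↔ ¬W))}.
((¬((¬W ∧ Z) ∨ ¬Z) ∨ ((¬Z ↔ X) ∧ ¬Y)) ∨ (((Z → X) ∧ W) ↔ ¬W)): β-rule — branch into (¬((¬W ∧ Z) ∨ ¬Z) ∨ ((¬Z ↔ X) ∧ ¬Y))  //  (((Z → X) ∧ W) ↔ ¬W).
  branch 1 (add (¬((¬W ∧ Z) ∨ ¬Z) ∨ ((¬Z ↔ X) ∧ ¬Y))):
    (¬((¬W ∧ Z) ∨ ¬Z) ∨ ((¬Z ↔ X) ∧ ¬Y)): β-rule — branch into ¬((¬W ∧ Z) ∨ ¬Z)  //  ((¬Z ↔ X) ∧ ¬Y).
      branch 1.1 (add ¬((¬W ∧ Z) ∨ ¬Z)):
        ¬((¬W ∧ Z) ∨ ¬Z): α-rule — add ¬(¬W ∧ Z), ¬¬Z.
        ¬(¬W ∧ Z): β-rule — branch into ¬¬W  //  ¬Z.
          branch 1.1.1 (add ¬¬W):
            ○ open, literals {W=1, Z=1}.
          branch 1.1.2 (add ¬Z):
            × closes — contains both Z and ¬Z.
      branch 1.2 (add ((¬Z ↔ X) ∧ ¬Y)):
        ((¬Z ↔ X) ∧ ¬Y): α-rule — add (¬Z ↔ X), ¬Y.
        (¬Z ↔ X): β-rule — branch into ¬Z, X  //  ¬¬Z, ¬X.
          branch 1.2.1 (add ¬Z, X):
            ○ open, literals {X=1, Y=0, Z=0}.
          branch 1.2.2 (add ¬¬Z, ¬X):
            ○ open, literals {X=0, Y=0, Z=1}.
  branch 2 (add (((Z → X) ∧ W) ↔ ¬W)):
    (((Z → X) ∧ W) ↔ ¬W): β-rule — branch into ((Z → X) ∧ W), ¬W  //  ¬((Z → X) ∧ W), ¬¬W.
      branch 2.1 (add ((Z → X) ∧ W), ¬W):
        ((Z → X) ∧ W): α-rule — add (Z → X), W.
        × closes — contains both W and ¬W.
      branch 2.2 (add ¬((Z → X) ∧ W), ¬¬W):
        ¬((Z → X) ∧ W): β-rule — branch into ¬(Z → X)  //  ¬W.
          branch 2.2.1 (add ¬(Z → X)):
            ¬(Z → X): α-rule — add Z, ¬X.
            ○ open, literals {W=1, X=0, Z=1}.
          branch 2.2.2 (add ¬W):
            × closes — contains both W and ¬W.
3 branches closed, 4 open.
Each open branch fixes some atoms; the unmentioned ones are free. Counting distinct full assignments: branch {W=1, Z=1} (X, Y) contributes 4 new; branch {X=1, Y=0, Z=0} (W) contributes 2 new; branch {X=0, Y=0, Z=1} (W) contributes 1 new; branch {W=1, X=0, Z=1} (Y) contributes 0 new. Total: 7.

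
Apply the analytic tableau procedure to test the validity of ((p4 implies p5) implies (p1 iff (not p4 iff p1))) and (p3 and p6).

Assume the negation and expand:
Initial set: {not (((p4 implies p5) implies (p1 iff (not p4 iff p1))) and (p3 and p6))}.
not (((p4 implies p5) implies (p1 iff (not p4 iff p1))) and (p3 and p6)): β-rule — branch into not ((p4 implies p5) implies (p1 iff (not p4 iff p1)))  //  not (p3 and p6).
  branch 1 (add not ((p4 implies p5) implies (p1 iff (not p4 iff p1)))):
    not ((p4 implies p5) implies (p1 iff (not p4 iff p1))): α-rule — add (p4 implies p5), not (p1 iff (not p4 iff p1)).
    (p4 implies p5): β-rule — branch into not p4  //  p5.
      branch 1.1 (add not p4):
        not (p1 iff (not p4 iff p1)): β-rule — branch into p1, not (not p4 iff p1)  //  not p1, (not p4 iff p1).
          branch 1.1.1 (add p1, not (not p4 iff p1)):
            not (not p4 iff p1): β-rule — branch into not p4, not p1  //  not not p4, p1.
              branch 1.1.1.1 (add not p4, not p1):
                × closes — contains both p1 and not p1.
              branch 1.1.1.2 (add not not p4, p1):
                × closes — contains both p4 and not p4.
          branch 1.1.2 (add not p1, (not p4 iff p1)):
            (not p4 iff p1): β-rule — branch into not p4, p1  //  not not p4, not p1.
              branch 1.1.2.1 (add not p4, p1):
                × closes — contains both p1 and not p1.
              branch 1.1.2.2 (add not not p4, not p1):
                × closes — contains both p4 and not p4.
      branch 1.2 (add p5):
        not (p1 iff (not p4 iff p1)): β-rule — branch into p1, not (not p4 iff p1)  //  not p1, (not p4 iff p1).
          branch 1.2.1 (add p1, not (not p4 iff p1)):
            not (not p4 iff p1): β-rule — branch into not p4, not p1  //  not not p4, p1.
              branch 1.2.1.1 (add not p4, not p1):
                × closes — contains both p1 and not p1.
              branch 1.2.1.2 (add not not p4, p1):
                ○ open, literals {p1=true, p4=true, p5=true}.
          branch 1.2.2 (add not p1, (not p4 iff p1)):
            (not p4 iff p1): β-rule — branch into not p4, p1  //  not not p4, not p1.
              branch 1.2.2.1 (add not p4, p1):
                × closes — contains both p1 and not p1.
              branch 1.2.2.2 (add not not p4, not p1):
                ○ open, literals {p1=false, p4=true, p5=true}.
  branch 2 (add not (p3 and p6)):
    not (p3 and p6): β-rule — branch into not p3  //  not p6.
      branch 2.1 (add not p3):
        ○ open, literals {p3=false}.
      branch 2.2 (add not p6):
        ○ open, literals {p6=false}.
6 branches closed, 4 open.
An open branch gives a countermodel: p1=true, p4=true, p5=true (unmentioned atoms arbitrary); under it the original formula is false.

Not valid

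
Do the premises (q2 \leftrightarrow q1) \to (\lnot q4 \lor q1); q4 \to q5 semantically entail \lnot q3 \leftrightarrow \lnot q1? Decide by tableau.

No

Initial set: {((q2 \leftrightarrow q1) \to (\lnot q4 \lor q1)); (q4 \to q5); \lnot (\lnot q3 \leftrightarrow \lnot q1)}.
((q2 \leftrightarrow q1) \to (\lnot q4 \lor q1)): β-rule — branch into \lnot (q2 \leftrightarrow q1)  //  (\lnot q4 \lor q1).
  branch 1 (add \lnot (q2 \leftrightarrow q1)):
    (q4 \to q5): β-rule — branch into \lnot q4  //  q5.
      branch 1.1 (add \lnot q4):
        \lnot (\lnot q3 \leftrightarrow \lnot q1): β-rule — branch into \lnot q3, \lnot \lnot q1  //  \lnot \lnot q3, \lnot q1.
          branch 1.1.1 (add \lnot q3, \lnot \lnot q1):
            \lnot (q2 \leftrightarrow q1): β-rule — branch into q2, \lnot q1  //  \lnot q2, q1.
              branch 1.1.1.1 (add q2, \lnot q1):
                × closes — contains both q1 and \lnot q1.
              branch 1.1.1.2 (add \lnot q2, q1):
                ○ open, literals {q1=1, q2=0, q3=0, q4=0}.
          branch 1.1.2 (add \lnot \lnot q3, \lnot q1):
            \lnot (q2 \leftrightarrow q1): β-rule — branch into q2, \lnot q1  //  \lnot q2, q1.
              branch 1.1.2.1 (add q2, \lnot q1):
                ○ open, literals {q1=0, q2=1, q3=1, q4=0}.
              branch 1.1.2.2 (add \lnot q2, q1):
                × closes — contains both q1 and \lnot q1.
      branch 1.2 (add q5):
        \lnot (\lnot q3 \leftrightarrow \lnot q1): β-rule — branch into \lnot q3, \lnot \lnot q1  //  \lnot \lnot q3, \lnot q1.
          branch 1.2.1 (add \lnot q3, \lnot \lnot q1):
            \lnot (q2 \leftrightarrow q1): β-rule — branch into q2, \lnot q1  //  \lnot q2, q1.
              branch 1.2.1.1 (add q2, \lnot q1):
                × closes — contains both q1 and \lnot q1.
              branch 1.2.1.2 (add \lnot q2, q1):
                ○ open, literals {q1=1, q2=0, q3=0, q5=1}.
          branch 1.2.2 (add \lnot \lnot q3, \lnot q1):
            \lnot (q2 \leftrightarrow q1): β-rule — branch into q2, \lnot q1  //  \lnot q2, q1.
              branch 1.2.2.1 (add q2, \lnot q1):
                ○ open, literals {q1=0, q2=1, q3=1, q5=1}.
              branch 1.2.2.2 (add \lnot q2, q1):
                × closes — contains both q1 and \lnot q1.
  branch 2 (add (\lnot q4 \lor q1)):
    (q4 \to q5): β-rule — branch into \lnot q4  //  q5.
      branch 2.1 (add \lnot q4):
        \lnot (\lnot q3 \leftrightarrow \lnot q1): β-rule — branch into \lnot q3, \lnot \lnot q1  //  \lnot \lnot q3, \lnot q1.
          branch 2.1.1 (add \lnot q3, \lnot \lnot q1):
            (\lnot q4 \lor q1): β-rule — branch into \lnot q4  //  q1.
              branch 2.1.1.1 (add \lnot q4):
                ○ open, literals {q1=1, q3=0, q4=0}.
              branch 2.1.1.2 (add q1):
                ○ open, literals {q1=1, q3=0, q4=0}.
          branch 2.1.2 (add \lnot \lnot q3, \lnot q1):
            (\lnot q4 \lor q1): β-rule — branch into \lnot q4  //  q1.
              branch 2.1.2.1 (add \lnot q4):
                ○ open, literals {q1=0, q3=1, q4=0}.
              branch 2.1.2.2 (add q1):
                × closes — contains both q1 and \lnot q1.
      branch 2.2 (add q5):
        \lnot (\lnot q3 \leftrightarrow \lnot q1): β-rule — branch into \lnot q3, \lnot \lnot q1  //  \lnot \lnot q3, \lnot q1.
          branch 2.2.1 (add \lnot q3, \lnot \lnot q1):
            (\lnot q4 \lor q1): β-rule — branch into \lnot q4  //  q1.
              branch 2.2.1.1 (add \lnot q4):
                ○ open, literals {q1=1, q3=0, q4=0, q5=1}.
              branch 2.2.1.2 (add q1):
                ○ open, literals {q1=1, q3=0, q5=1}.
          branch 2.2.2 (add \lnot \lnot q3, \lnot q1):
            (\lnot q4 \lor q1): β-rule — branch into \lnot q4  //  q1.
              branch 2.2.2.1 (add \lnot q4):
                ○ open, literals {q1=0, q3=1, q4=0, q5=1}.
              branch 2.2.2.2 (add q1):
                × closes — contains both q1 and \lnot q1.
6 branches closed, 10 open.
An open branch gives a countermodel: q1=1, q2=0, q3=0, q4=0 (unmentioned atoms arbitrary); the premises hold there but the conclusion fails.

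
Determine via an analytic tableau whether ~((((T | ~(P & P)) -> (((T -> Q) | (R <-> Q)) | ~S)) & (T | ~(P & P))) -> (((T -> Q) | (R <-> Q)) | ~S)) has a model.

Initial set: {~((((T | ~(P & P)) -> (((T -> Q) | (R <-> Q)) | ~S)) & (T | ~(P & P))) -> (((T -> Q) | (R <-> Q)) | ~S))}.
~((((T | ~(P & P)) -> (((T -> Q) | (R <-> Q)) | ~S)) & (T | ~(P & P))) -> (((T -> Q) | (R <-> Q)) | ~S)): α-rule — add (((T | ~(P & P)) -> (((T -> Q) | (R <-> Q)) | ~S)) & (T | ~(P & P))), ~(((T -> Q) | (R <-> Q)) | ~S).
(((T | ~(P & P)) -> (((T -> Q) | (R <-> Q)) | ~S)) & (T | ~(P & P))): α-rule — add ((T | ~(P & P)) -> (((T -> Q) | (R <-> Q)) | ~S)), (T | ~(P & P)).
~(((T -> Q) | (R <-> Q)) | ~S): α-rule — add ~((T -> Q) | (R <-> Q)), ~~S.
~((T -> Q) | (R <-> Q)): α-rule — add ~(T -> Q), ~(R <-> Q).
~(T -> Q): α-rule — add T, ~Q.
((T | ~(P & P)) -> (((T -> Q) | (R <-> Q)) | ~S)): β-rule — branch into ~(T | ~(P & P))  //  (((T -> Q) | (R <-> Q)) | ~S).
  branch 1 (add ~(T | ~(P & P))):
    ~(T | ~(P & P)): α-rule — add ~T, ~~(P & P).
    × closes — contains both T and ~T.
  branch 2 (add (((T -> Q) | (R <-> Q)) | ~S)):
    (T | ~(P & P)): β-rule — branch into T  //  ~(P & P).
      branch 2.1 (add T):
        ~(R <-> Q): β-rule — branch into R, ~Q  //  ~R, Q.
          branch 2.1.1 (add R, ~Q):
            (((T -> Q) | (R <-> Q)) | ~S): β-rule — branch into ((T -> Q) | (R <-> Q))  //  ~S.
              branch 2.1.1.1 (add ((T -> Q) | (R <-> Q))):
                ((T -> Q) | (R <-> Q)): β-rule — branch into (T -> Q)  //  (R <-> Q).
                  branch 2.1.1.1.1 (add (T -> Q)):
                    (T -> Q): β-rule — branch into ~T  //  Q.
                      branch 2.1.1.1.1.1 (add ~T):
                        × closes — contains both T and ~T.
                      branch 2.1.1.1.1.2 (add Q):
                        × closes — contains both Q and ~Q.
                  branch 2.1.1.1.2 (add (R <-> Q)):
                    (R <-> Q): β-rule — branch into R, Q  //  ~R, ~Q.
                      branch 2.1.1.1.2.1 (add R, Q):
                        × closes — contains both Q and ~Q.
                      branch 2.1.1.1.2.2 (add ~R, ~Q):
                        × closes — contains both R and ~R.
              branch 2.1.1.2 (add ~S):
                × closes — contains both S and ~S.
          branch 2.1.2 (add ~R, Q):
            × closes — contains both Q and ~Q.
      branch 2.2 (add ~(P & P)):
        ~(R <-> Q): β-rule — branch into R, ~Q  //  ~R, Q.
          branch 2.2.1 (add R, ~Q):
            (((T -> Q) | (R <-> Q)) | ~S): β-rule — branch into ((T -> Q) | (R <-> Q))  //  ~S.
              branch 2.2.1.1 (add ((T -> Q) | (R <-> Q))):
                ~(P & P): β-rule — branch into ~P  //  ~P.
                  branch 2.2.1.1.1 (add ~P):
                    ((T -> Q) | (R <-> Q)): β-rule — branch into (T -> Q)  //  (R <-> Q).
                      branch 2.2.1.1.1.1 (add (T -> Q)):
                        (T -> Q): β-rule — branch into ~T  //  Q.
                          branch 2.2.1.1.1.1.1 (add ~T):
                            × closes — contains both T and ~T.
                          branch 2.2.1.1.1.1.2 (add Q):
                            × closes — contains both Q and ~Q.
                      branch 2.2.1.1.1.2 (add (R <-> Q)):
                        (R <-> Q): β-rule — branch into R, Q  //  ~R, ~Q.
                          branch 2.2.1.1.1.2.1 (add R, Q):
                            × closes — contains both Q and ~Q.
                          branch 2.2.1.1.1.2.2 (add ~R, ~Q):
                            × closes — contains both R and ~R.
                  branch 2.2.1.1.2 (add ~P):
                    ((T -> Q) | (R <-> Q)): β-rule — branch into (T -> Q)  //  (R <-> Q).
                      branch 2.2.1.1.2.1 (add (T -> Q)):
                        (T -> Q): β-rule — branch into ~T  //  Q.
                          branch 2.2.1.1.2.1.1 (add ~T):
                            × closes — contains both T and ~T.
                          branch 2.2.1.1.2.1.2 (add Q):
                            × closes — contains both Q and ~Q.
                      branch 2.2.1.1.2.2 (add (R <-> Q)):
                        (R <-> Q): β-rule — branch into R, Q  //  ~R, ~Q.
                          branch 2.2.1.1.2.2.1 (add R, Q):
                            × closes — contains both Q and ~Q.
                          branch 2.2.1.1.2.2.2 (add ~R, ~Q):
                            × closes — contains both R and ~R.
              branch 2.2.1.2 (add ~S):
                × closes — contains both S and ~S.
          branch 2.2.2 (add ~R, Q):
            × closes — contains both Q and ~Q.
All 17 branches close.
Every branch closed; the formula is unsatisfiable.

Unsatisfiable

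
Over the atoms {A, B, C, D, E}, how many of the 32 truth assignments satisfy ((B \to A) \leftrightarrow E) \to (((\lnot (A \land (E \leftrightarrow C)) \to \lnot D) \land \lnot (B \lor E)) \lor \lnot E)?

Initial set: {(((B \to A) \leftrightarrow E) \to (((\lnot (A \land (E \leftrightarrow C)) \to \lnot D) \land \lnot (B \lor E)) \lor \lnot E))}.
(((B \to A) \leftrightarrow E) \to (((\lnot (A \land (E \leftrightarrow C)) \to \lnot D) \land \lnot (B \lor E)) \lor \lnot E)): β-rule — branch into \lnot ((B \to A) \leftrightarrow E)  //  (((\lnot (A \land (E \leftrightarrow C)) \to \lnot D) \land \lnot (B \lor E)) \lor \lnot E).
  branch 1 (add \lnot ((B \to A) \leftrightarrow E)):
    \lnot ((B \to A) \leftrightarrow E): β-rule — branch into (B \to A), \lnot E  //  \lnot (B \to A), E.
      branch 1.1 (add (B \to A), \lnot E):
        (B \to A): β-rule — branch into \lnot B  //  A.
          branch 1.1.1 (add \lnot B):
            ○ open, literals {B=F, E=F}.
          branch 1.1.2 (add A):
            ○ open, literals {A=T, E=F}.
      branch 1.2 (add \lnot (B \to A), E):
        \lnot (B \to A): α-rule — add B, \lnot A.
        ○ open, literals {A=F, B=T, E=T}.
  branch 2 (add (((\lnot (A \land (E \leftrightarrow C)) \to \lnot D) \land \lnot (B \lor E)) \lor \lnot E)):
    (((\lnot (A \land (E \leftrightarrow C)) \to \lnot D) \land \lnot (B \lor E)) \lor \lnot E): β-rule — branch into ((\lnot (A \land (E \leftrightarrow C)) \to \lnot D) \land \lnot (B \lor E))  //  \lnot E.
      branch 2.1 (add ((\lnot (A \land (E \leftrightarrow C)) \to \lnot D) \land \lnot (B \lor E))):
        ((\lnot (A \land (E \leftrightarrow C)) \to \lnot D) \land \lnot (B \lor E)): α-rule — add (\lnot (A \land (E \leftrightarrow C)) \to \lnot D), \lnot (B \lor E).
        \lnot (B \lor E): α-rule — add \lnot B, \lnot E.
        (\lnot (A \land (E \leftrightarrow C)) \to \lnot D): β-rule — branch into \lnot \lnot (A \land (E \leftrightarrow C))  //  \lnot D.
          branch 2.1.1 (add \lnot \lnot (A \land (E \leftrightarrow C))):
            \lnot \lnot (A \land (E \leftrightarrow C)): α-rule — add A, (E \leftrightarrow C).
            (E \leftrightarrow C): β-rule — branch into E, C  //  \lnot E, \lnot C.
              branch 2.1.1.1 (add E, C):
                × closes — contains both E and \lnot E.
              branch 2.1.1.2 (add \lnot E, \lnot C):
                ○ open, literals {A=T, B=F, C=F, E=F}.
          branch 2.1.2 (add \lnot D):
            ○ open, literals {B=F, D=F, E=F}.
      branch 2.2 (add \lnot E):
        ○ open, literals {E=F}.
1 branch closed, 6 open.
Each open branch fixes some atoms; the unmentioned ones are free. Counting distinct full assignments: branch {B=F, E=F} (A, C, D) contributes 8 new; branch {A=T, E=F} (B, C, D) contributes 4 new; branch {A=F, B=T, E=T} (C, D) contributes 4 new; branch {A=T, B=F, C=F, E=F} (D) contributes 0 new; branch {B=F, D=F, E=F} (A, C) contributes 0 new; branch {E=F} (A, B, C, D) contributes 4 new. Total: 20.

20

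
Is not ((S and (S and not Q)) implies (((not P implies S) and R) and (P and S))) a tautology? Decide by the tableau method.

Assume the negation and expand:
Initial set: {not not ((S and (S and not Q)) implies (((not P implies S) and R) and (P and S)))}.
not not ((S and (S and not Q)) implies (((not P implies S) and R) and (P and S))): β-rule — branch into not (S and (S and not Q))  //  (((not P implies S) and R) and (P and S)).
  branch 1 (add not (S and (S and not Q))):
    not (S and (S and not Q)): β-rule — branch into not S  //  not (S and not Q).
      branch 1.1 (add not S):
        ○ open, literals {S=false}.
      branch 1.2 (add not (S and not Q)):
        not (S and not Q): β-rule — branch into not S  //  not not Q.
          branch 1.2.1 (add not S):
            ○ open, literals {S=false}.
          branch 1.2.2 (add not not Q):
            ○ open, literals {Q=true}.
  branch 2 (add (((not P implies S) and R) and (P and S))):
    (((not P implies S) and R) and (P and S)): α-rule — add ((not P implies S) and R), (P and S).
    ((not P implies S) and R): α-rule — add (not P implies S), R.
    (P and S): α-rule — add P, S.
    (not P implies S): β-rule — branch into not not P  //  S.
      branch 2.1 (add not not P):
        ○ open, literals {P=true, R=true, S=true}.
      branch 2.2 (add S):
        ○ open, literals {P=true, R=true, S=true}.
0 branches closed, 5 open.
An open branch gives a countermodel: S=false (unmentioned atoms arbitrary); under it the original formula is false.

Not valid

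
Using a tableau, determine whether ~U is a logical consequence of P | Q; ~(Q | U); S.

Yes

Initial set: {T (P | Q); T ~(Q | U); T S; F ~U}.
T ~(Q | U): α-rule — add F Q, F U.
× closes — contains both U and ~U.
All 1 branch closes.
Every branch closed, so the premises entail the conclusion.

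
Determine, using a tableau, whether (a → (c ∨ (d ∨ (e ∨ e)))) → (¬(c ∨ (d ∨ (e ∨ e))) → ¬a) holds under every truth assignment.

Assume the negation and expand:
Initial set: {¬((a → (c ∨ (d ∨ (e ∨ e)))) → (¬(c ∨ (d ∨ (e ∨ e))) → ¬a))}.
¬((a → (c ∨ (d ∨ (e ∨ e)))) → (¬(c ∨ (d ∨ (e ∨ e))) → ¬a)): α-rule — add (a → (c ∨ (d ∨ (e ∨ e)))), ¬(¬(c ∨ (d ∨ (e ∨ e))) → ¬a).
¬(¬(c ∨ (d ∨ (e ∨ e))) → ¬a): α-rule — add ¬(c ∨ (d ∨ (e ∨ e))), ¬¬a.
¬(c ∨ (d ∨ (e ∨ e))): α-rule — add ¬c, ¬(d ∨ (e ∨ e)).
¬(d ∨ (e ∨ e)): α-rule — add ¬d, ¬(e ∨ e).
¬(e ∨ e): α-rule — add ¬e, ¬e.
(a → (c ∨ (d ∨ (e ∨ e)))): β-rule — branch into ¬a  //  (c ∨ (d ∨ (e ∨ e))).
  branch 1 (add ¬a):
    × closes — contains both a and ¬a.
  branch 2 (add (c ∨ (d ∨ (e ∨ e)))):
    (c ∨ (d ∨ (e ∨ e))): β-rule — branch into c  //  (d ∨ (e ∨ e)).
      branch 2.1 (add c):
        × closes — contains both c and ¬c.
      branch 2.2 (add (d ∨ (e ∨ e))):
        (d ∨ (e ∨ e)): β-rule — branch into d  //  (e ∨ e).
          branch 2.2.1 (add d):
            × closes — contains both d and ¬d.
          branch 2.2.2 (add (e ∨ e)):
            (e ∨ e): β-rule — branch into e  //  e.
              branch 2.2.2.1 (add e):
                × closes — contains both e and ¬e.
              branch 2.2.2.2 (add e):
                × closes — contains both e and ¬e.
All 5 branches close.
Every branch closed, so the negation is unsatisfiable and the formula is valid.

Valid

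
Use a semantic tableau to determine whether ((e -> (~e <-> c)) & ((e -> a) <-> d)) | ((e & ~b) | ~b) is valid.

Assume the negation and expand:
Initial set: {~(((e -> (~e <-> c)) & ((e -> a) <-> d)) | ((e & ~b) | ~b))}.
~(((e -> (~e <-> c)) & ((e -> a) <-> d)) | ((e & ~b) | ~b)): α-rule — add ~((e -> (~e <-> c)) & ((e -> a) <-> d)), ~((e & ~b) | ~b).
~((e & ~b) | ~b): α-rule — add ~(e & ~b), ~~b.
~((e -> (~e <-> c)) & ((e -> a) <-> d)): β-rule — branch into ~(e -> (~e <-> c))  //  ~((e -> a) <-> d).
  branch 1 (add ~(e -> (~e <-> c))):
    ~(e -> (~e <-> c)): α-rule — add e, ~(~e <-> c).
    ~(e & ~b): β-rule — branch into ~e  //  ~~b.
      branch 1.1 (add ~e):
        × closes — contains both e and ~e.
      branch 1.2 (add ~~b):
        ~(~e <-> c): β-rule — branch into ~e, ~c  //  ~~e, c.
          branch 1.2.1 (add ~e, ~c):
            × closes — contains both e and ~e.
          branch 1.2.2 (add ~~e, c):
            ○ open, literals {b=T, c=T, e=T}.
  branch 2 (add ~((e -> a) <-> d)):
    ~(e & ~b): β-rule — branch into ~e  //  ~~b.
      branch 2.1 (add ~e):
        ~((e -> a) <-> d): β-rule — branch into (e -> a), ~d  //  ~(e -> a), d.
          branch 2.1.1 (add (e -> a), ~d):
            (e -> a): β-rule — branch into ~e  //  a.
              branch 2.1.1.1 (add ~e):
                ○ open, literals {b=T, d=F, e=F}.
              branch 2.1.1.2 (add a):
                ○ open, literals {a=T, b=T, d=F, e=F}.
          branch 2.1.2 (add ~(e -> a), d):
            ~(e -> a): α-rule — add e, ~a.
            × closes — contains both e and ~e.
      branch 2.2 (add ~~b):
        ~((e -> a) <-> d): β-rule — branch into (e -> a), ~d  //  ~(e -> a), d.
          branch 2.2.1 (add (e -> a), ~d):
            (e -> a): β-rule — branch into ~e  //  a.
              branch 2.2.1.1 (add ~e):
                ○ open, literals {b=T, d=F, e=F}.
              branch 2.2.1.2 (add a):
                ○ open, literals {a=T, b=T, d=F}.
          branch 2.2.2 (add ~(e -> a), d):
            ~(e -> a): α-rule — add e, ~a.
            ○ open, literals {a=F, b=T, d=T, e=T}.
3 branches closed, 6 open.
An open branch gives a countermodel: b=T, c=T, e=T (unmentioned atoms arbitrary); under it the original formula is false.

Not valid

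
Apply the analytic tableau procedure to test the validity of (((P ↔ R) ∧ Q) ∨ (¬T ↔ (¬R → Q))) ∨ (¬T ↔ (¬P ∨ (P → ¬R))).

Not valid

Assume the negation and expand:
Initial set: {¬((((P ↔ R) ∧ Q) ∨ (¬T ↔ (¬R → Q))) ∨ (¬T ↔ (¬P ∨ (P → ¬R))))}.
¬((((P ↔ R) ∧ Q) ∨ (¬T ↔ (¬R → Q))) ∨ (¬T ↔ (¬P ∨ (P → ¬R)))): α-rule — add ¬(((P ↔ R) ∧ Q) ∨ (¬T ↔ (¬R → Q))), ¬(¬T ↔ (¬P ∨ (P → ¬R))).
¬(((P ↔ R) ∧ Q) ∨ (¬T ↔ (¬R → Q))): α-rule — add ¬((P ↔ R) ∧ Q), ¬(¬T ↔ (¬R → Q)).
¬(¬T ↔ (¬P ∨ (P → ¬R))): β-rule — branch into ¬T, ¬(¬P ∨ (P → ¬R))  //  ¬¬T, (¬P ∨ (P → ¬R)).
  branch 1 (add ¬T, ¬(¬P ∨ (P → ¬R))):
    ¬(¬P ∨ (P → ¬R)): α-rule — add ¬¬P, ¬(P → ¬R).
    ¬(P → ¬R): α-rule — add P, ¬¬R.
    ¬((P ↔ R) ∧ Q): β-rule — branch into ¬(P ↔ R)  //  ¬Q.
      branch 1.1 (add ¬(P ↔ R)):
        ¬(¬T ↔ (¬R → Q)): β-rule — branch into ¬T, ¬(¬R → Q)  //  ¬¬T, (¬R → Q).
          branch 1.1.1 (add ¬T, ¬(¬R → Q)):
            ¬(¬R → Q): α-rule — add ¬R, ¬Q.
            × closes — contains both R and ¬R.
          branch 1.1.2 (add ¬¬T, (¬R → Q)):
            × closes — contains both T and ¬T.
      branch 1.2 (add ¬Q):
        ¬(¬T ↔ (¬R → Q)): β-rule — branch into ¬T, ¬(¬R → Q)  //  ¬¬T, (¬R → Q).
          branch 1.2.1 (add ¬T, ¬(¬R → Q)):
            ¬(¬R → Q): α-rule — add ¬R, ¬Q.
            × closes — contains both R and ¬R.
          branch 1.2.2 (add ¬¬T, (¬R → Q)):
            × closes — contains both T and ¬T.
  branch 2 (add ¬¬T, (¬P ∨ (P → ¬R))):
    ¬((P ↔ R) ∧ Q): β-rule — branch into ¬(P ↔ R)  //  ¬Q.
      branch 2.1 (add ¬(P ↔ R)):
        ¬(¬T ↔ (¬R → Q)): β-rule — branch into ¬T, ¬(¬R → Q)  //  ¬¬T, (¬R → Q).
          branch 2.1.1 (add ¬T, ¬(¬R → Q)):
            × closes — contains both T and ¬T.
          branch 2.1.2 (add ¬¬T, (¬R → Q)):
            (¬P ∨ (P → ¬R)): β-rule — branch into ¬P  //  (P → ¬R).
              branch 2.1.2.1 (add ¬P):
                ¬(P ↔ R): β-rule — branch into P, ¬R  //  ¬P, R.
                  branch 2.1.2.1.1 (add P, ¬R):
                    × closes — contains both P and ¬P.
                  branch 2.1.2.1.2 (add ¬P, R):
                    (¬R → Q): β-rule — branch into ¬¬R  //  Q.
                      branch 2.1.2.1.2.1 (add ¬¬R):
                        ○ open, literals {P=false, R=true, T=true}.
                      branch 2.1.2.1.2.2 (add Q):
                        ○ open, literals {P=false, Q=true, R=true, T=true}.
              branch 2.1.2.2 (add (P → ¬R)):
                ¬(P ↔ R): β-rule — branch into P, ¬R  //  ¬P, R.
                  branch 2.1.2.2.1 (add P, ¬R):
                    (¬R → Q): β-rule — branch into ¬¬R  //  Q.
                      branch 2.1.2.2.1.1 (add ¬¬R):
                        × closes — contains both R and ¬R.
                      branch 2.1.2.2.1.2 (add Q):
                        (P → ¬R): β-rule — branch into ¬P  //  ¬R.
                          branch 2.1.2.2.1.2.1 (add ¬P):
                            × closes — contains both P and ¬P.
                          branch 2.1.2.2.1.2.2 (add ¬R):
                            ○ open, literals {P=true, Q=true, R=false, T=true}.
                  branch 2.1.2.2.2 (add ¬P, R):
                    (¬R → Q): β-rule — branch into ¬¬R  //  Q.
                      branch 2.1.2.2.2.1 (add ¬¬R):
                        (P → ¬R): β-rule — branch into ¬P  //  ¬R.
                          branch 2.1.2.2.2.1.1 (add ¬P):
                            ○ open, literals {P=false, R=true, T=true}.
                          branch 2.1.2.2.2.1.2 (add ¬R):
                            × closes — contains both R and ¬R.
                      branch 2.1.2.2.2.2 (add Q):
                        (P → ¬R): β-rule — branch into ¬P  //  ¬R.
                          branch 2.1.2.2.2.2.1 (add ¬P):
                            ○ open, literals {P=false, Q=true, R=true, T=true}.
                          branch 2.1.2.2.2.2.2 (add ¬R):
                            × closes — contains both R and ¬R.
      branch 2.2 (add ¬Q):
        ¬(¬T ↔ (¬R → Q)): β-rule — branch into ¬T, ¬(¬R → Q)  //  ¬¬T, (¬R → Q).
          branch 2.2.1 (add ¬T, ¬(¬R → Q)):
            × closes — contains both T and ¬T.
          branch 2.2.2 (add ¬¬T, (¬R → Q)):
            (¬P ∨ (P → ¬R)): β-rule — branch into ¬P  //  (P → ¬R).
              branch 2.2.2.1 (add ¬P):
                (¬R → Q): β-rule — branch into ¬¬R  //  Q.
                  branch 2.2.2.1.1 (add ¬¬R):
                    ○ open, literals {P=false, Q=false, R=true, T=true}.
                  branch 2.2.2.1.2 (add Q):
                    × closes — contains both Q and ¬Q.
              branch 2.2.2.2 (add (P → ¬R)):
                (¬R → Q): β-rule — branch into ¬¬R  //  Q.
                  branch 2.2.2.2.1 (add ¬¬R):
                    (P → ¬R): β-rule — branch into ¬P  //  ¬R.
                      branch 2.2.2.2.1.1 (add ¬P):
                        ○ open, literals {P=false, Q=false, R=true, T=true}.
                      branch 2.2.2.2.1.2 (add ¬R):
                        × closes — contains both R and ¬R.
                  branch 2.2.2.2.2 (add Q):
                    × closes — contains both Q and ¬Q.
14 branches closed, 7 open.
An open branch gives a countermodel: P=false, R=true, T=true (unmentioned atoms arbitrary); under it the original formula is false.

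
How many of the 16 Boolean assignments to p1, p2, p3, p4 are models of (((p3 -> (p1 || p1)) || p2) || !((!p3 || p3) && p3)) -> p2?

Initial set: {((((p3 -> (p1 || p1)) || p2) || !((!p3 || p3) && p3)) -> p2)}.
((((p3 -> (p1 || p1)) || p2) || !((!p3 || p3) && p3)) -> p2): β-rule — branch into !(((p3 -> (p1 || p1)) || p2) || !((!p3 || p3) && p3))  //  p2.
  branch 1 (add !(((p3 -> (p1 || p1)) || p2) || !((!p3 || p3) && p3))):
    !(((p3 -> (p1 || p1)) || p2) || !((!p3 || p3) && p3)): α-rule — add !((p3 -> (p1 || p1)) || p2), !!((!p3 || p3) && p3).
    !((p3 -> (p1 || p1)) || p2): α-rule — add !(p3 -> (p1 || p1)), !p2.
    !!((!p3 || p3) && p3): α-rule — add (!p3 || p3), p3.
    !(p3 -> (p1 || p1)): α-rule — add p3, !(p1 || p1).
    !(p1 || p1): α-rule — add !p1, !p1.
    (!p3 || p3): β-rule — branch into !p3  //  p3.
      branch 1.1 (add !p3):
        × closes — contains both p3 and !p3.
      branch 1.2 (add p3):
        ○ open, literals {p1=0, p2=0, p3=1}.
  branch 2 (add p2):
    ○ open, literals {p2=1}.
1 branch closed, 2 open.
Each open branch fixes some atoms; the unmentioned ones are free. Counting distinct full assignments: branch {p1=0, p2=0, p3=1} (p4) contributes 2 new; branch {p2=1} (p1, p3, p4) contributes 8 new. Total: 10.

10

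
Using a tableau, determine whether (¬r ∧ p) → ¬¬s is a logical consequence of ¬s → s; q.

Initial set: {(¬s → s); q; ¬((¬r ∧ p) → ¬¬s)}.
¬((¬r ∧ p) → ¬¬s): α-rule — add (¬r ∧ p), ¬¬¬s.
(¬r ∧ p): α-rule — add ¬r, p.
¬¬¬s: drop double negation, giving ¬s.
(¬s → s): β-rule — branch into ¬¬s  //  s.
  branch 1 (add ¬¬s):
    × closes — contains both s and ¬s.
  branch 2 (add s):
    × closes — contains both s and ¬s.
All 2 branches close.
Every branch closed, so the premises entail the conclusion.

Yes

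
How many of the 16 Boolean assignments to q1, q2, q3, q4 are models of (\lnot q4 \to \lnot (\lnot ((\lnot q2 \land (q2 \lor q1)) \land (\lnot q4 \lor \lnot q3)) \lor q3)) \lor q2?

Initial set: {((\lnot q4 \to \lnot (\lnot ((\lnot q2 \land (q2 \lor q1)) \land (\lnot q4 \lor \lnot q3)) \lor q3)) \lor q2)}.
((\lnot q4 \to \lnot (\lnot ((\lnot q2 \land (q2 \lor q1)) \land (\lnot q4 \lor \lnot q3)) \lor q3)) \lor q2): β-rule — branch into (\lnot q4 \to \lnot (\lnot ((\lnot q2 \land (q2 \lor q1)) \land (\lnot q4 \lor \lnot q3)) \lor q3))  //  q2.
  branch 1 (add (\lnot q4 \to \lnot (\lnot ((\lnot q2 \land (q2 \lor q1)) \land (\lnot q4 \lor \lnot q3)) \lor q3))):
    (\lnot q4 \to \lnot (\lnot ((\lnot q2 \land (q2 \lor q1)) \land (\lnot q4 \lor \lnot q3)) \lor q3)): β-rule — branch into \lnot \lnot q4  //  \lnot (\lnot ((\lnot q2 \land (q2 \lor q1)) \land (\lnot q4 \lor \lnot q3)) \lor q3).
      branch 1.1 (add \lnot \lnot q4):
        ○ open, literals {q4=true}.
      branch 1.2 (add \lnot (\lnot ((\lnot q2 \land (q2 \lor q1)) \land (\lnot q4 \lor \lnot q3)) \lor q3)):
        \lnot (\lnot ((\lnot q2 \land (q2 \lor q1)) \land (\lnot q4 \lor \lnot q3)) \lor q3): α-rule — add \lnot \lnot ((\lnot q2 \land (q2 \lor q1)) \land (\lnot q4 \lor \lnot q3)), \lnot q3.
        \lnot \lnot ((\lnot q2 \land (q2 \lor q1)) \land (\lnot q4 \lor \lnot q3)): α-rule — add (\lnot q2 \land (q2 \lor q1)), (\lnot q4 \lor \lnot q3).
        (\lnot q2 \land (q2 \lor q1)): α-rule — add \lnot q2, (q2 \lor q1).
        (\lnot q4 \lor \lnot q3): β-rule — branch into \lnot q4  //  \lnot q3.
          branch 1.2.1 (add \lnot q4):
            (q2 \lor q1): β-rule — branch into q2  //  q1.
              branch 1.2.1.1 (add q2):
                × closes — contains both q2 and \lnot q2.
              branch 1.2.1.2 (add q1):
                ○ open, literals {q1=true, q2=false, q3=false, q4=false}.
          branch 1.2.2 (add \lnot q3):
            (q2 \lor q1): β-rule — branch into q2  //  q1.
              branch 1.2.2.1 (add q2):
                × closes — contains both q2 and \lnot q2.
              branch 1.2.2.2 (add q1):
                ○ open, literals {q1=true, q2=false, q3=false}.
  branch 2 (add q2):
    ○ open, literals {q2=true}.
2 branches closed, 4 open.
Each open branch fixes some atoms; the unmentioned ones are free. Counting distinct full assignments: branch {q4=true} (q1, q2, q3) contributes 8 new; branch {q1=true, q2=false, q3=false, q4=false} (none free) contributes 1 new; branch {q1=true, q2=false, q3=false} (q4) contributes 0 new; branch {q2=true} (q1, q3, q4) contributes 4 new. Total: 13.

13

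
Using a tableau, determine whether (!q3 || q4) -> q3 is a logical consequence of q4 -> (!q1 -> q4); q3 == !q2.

Initial set: {(q4 -> (!q1 -> q4)); (q3 == !q2); !((!q3 || q4) -> q3)}.
!((!q3 || q4) -> q3): α-rule — add (!q3 || q4), !q3.
(q4 -> (!q1 -> q4)): β-rule — branch into !q4  //  (!q1 -> q4).
  branch 1 (add !q4):
    (q3 == !q2): β-rule — branch into q3, !q2  //  !q3, !!q2.
      branch 1.1 (add q3, !q2):
        × closes — contains both q3 and !q3.
      branch 1.2 (add !q3, !!q2):
        (!q3 || q4): β-rule — branch into !q3  //  q4.
          branch 1.2.1 (add !q3):
            ○ open, literals {q2=1, q3=0, q4=0}.
          branch 1.2.2 (add q4):
            × closes — contains both q4 and !q4.
  branch 2 (add (!q1 -> q4)):
    (q3 == !q2): β-rule — branch into q3, !q2  //  !q3, !!q2.
      branch 2.1 (add q3, !q2):
        × closes — contains both q3 and !q3.
      branch 2.2 (add !q3, !!q2):
        (!q3 || q4): β-rule — branch into !q3  //  q4.
          branch 2.2.1 (add !q3):
            (!q1 -> q4): β-rule — branch into !!q1  //  q4.
              branch 2.2.1.1 (add !!q1):
                ○ open, literals {q1=1, q2=1, q3=0}.
              branch 2.2.1.2 (add q4):
                ○ open, literals {q2=1, q3=0, q4=1}.
          branch 2.2.2 (add q4):
            (!q1 -> q4): β-rule — branch into !!q1  //  q4.
              branch 2.2.2.1 (add !!q1):
                ○ open, literals {q1=1, q2=1, q3=0, q4=1}.
              branch 2.2.2.2 (add q4):
                ○ open, literals {q2=1, q3=0, q4=1}.
3 branches closed, 5 open.
An open branch gives a countermodel: q2=1, q3=0, q4=0 (unmentioned atoms arbitrary); the premises hold there but the conclusion fails.

No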